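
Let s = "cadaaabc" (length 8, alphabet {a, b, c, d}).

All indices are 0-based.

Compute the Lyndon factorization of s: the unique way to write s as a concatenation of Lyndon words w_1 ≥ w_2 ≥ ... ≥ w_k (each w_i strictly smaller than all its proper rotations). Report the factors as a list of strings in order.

emit factor 1: 'c' (i=0, period=1)
emit factor 2: 'ad' (i=1, period=2)
emit factor 3: 'aaabc' (i=3, period=5)

["c", "ad", "aaabc"]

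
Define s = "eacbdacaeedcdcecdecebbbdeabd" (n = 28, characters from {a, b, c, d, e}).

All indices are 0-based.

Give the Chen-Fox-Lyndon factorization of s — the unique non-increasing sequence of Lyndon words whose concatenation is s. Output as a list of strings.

["e", "acbd", "acaeedcdcecdecebbbde", "abd"]

emit factor 1: 'e' (i=0, period=1)
emit factor 2: 'acbd' (i=1, period=4)
emit factor 3: 'acaeedcdcecdecebbbde' (i=5, period=20)
emit factor 4: 'abd' (i=25, period=3)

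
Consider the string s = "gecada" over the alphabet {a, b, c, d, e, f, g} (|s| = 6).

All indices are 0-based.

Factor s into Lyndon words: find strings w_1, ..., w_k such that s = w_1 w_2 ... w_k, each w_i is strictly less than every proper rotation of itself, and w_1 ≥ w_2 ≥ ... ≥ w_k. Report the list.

emit factor 1: 'g' (i=0, period=1)
emit factor 2: 'e' (i=1, period=1)
emit factor 3: 'c' (i=2, period=1)
emit factor 4: 'ad' (i=3, period=2)
emit factor 5: 'a' (i=5, period=1)

["g", "e", "c", "ad", "a"]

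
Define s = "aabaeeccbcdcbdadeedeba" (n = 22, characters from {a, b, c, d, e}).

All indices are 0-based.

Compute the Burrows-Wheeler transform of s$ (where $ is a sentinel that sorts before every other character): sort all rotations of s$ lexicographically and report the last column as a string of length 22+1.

ab$adbeacccdebbceadeead

rank  rotation                 last
    0  $aabaeeccbcdcbdadeedeba  a
    1  a$aabaeeccbcdcbdadeedeb  b
    2  aabaeeccbcdcbdadeedeba$  $
    3  abaeeccbcdcbdadeedeba$a  a
    4  adeedeba$aabaeeccbcdcbd  d
    5  aeeccbcdcbdadeedeba$aab  b
    6  ba$aabaeeccbcdcbdadeede  e
    7  baeeccbcdcbdadeedeba$aa  a
    8  bcdcbdadeedeba$aabaeecc  c
    9  bdadeedeba$aabaeeccbcdc  c
   10  cbcdcbdadeedeba$aabaeec  c
   11  cbdadeedeba$aabaeeccbcd  d
   12  ccbcdcbdadeedeba$aabaee  e
   13  cdcbdadeedeba$aabaeeccb  b
   14  dadeedeba$aabaeeccbcdcb  b
   15  dcbdadeedeba$aabaeeccbc  c
   16  deba$aabaeeccbcdcbdadee  e
   17  deedeba$aabaeeccbcdcbda  a
   18  eba$aabaeeccbcdcbdadeed  d
   19  eccbcdcbdadeedeba$aabae  e
   20  edeba$aabaeeccbcdcbdade  e
   21  eeccbcdcbdadeedeba$aaba  a
   22  eedeba$aabaeeccbcdcbdad  d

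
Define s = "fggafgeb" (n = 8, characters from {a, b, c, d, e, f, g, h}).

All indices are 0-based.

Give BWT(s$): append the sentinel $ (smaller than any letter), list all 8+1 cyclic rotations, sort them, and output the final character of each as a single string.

rank  rotation   last
    0  $fggafgeb  b
    1  afgeb$fgg  g
    2  b$fggafge  e
    3  eb$fggafg  g
    4  fgeb$fgga  a
    5  fggafgeb$  $
    6  gafgeb$fg  g
    7  geb$fggaf  f
    8  ggafgeb$f  f

bgega$gff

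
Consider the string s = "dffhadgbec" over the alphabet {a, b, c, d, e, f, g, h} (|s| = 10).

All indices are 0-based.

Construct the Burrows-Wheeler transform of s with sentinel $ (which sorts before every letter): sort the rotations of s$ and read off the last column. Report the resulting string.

chge$abdfdf

rank  rotation     last
    0  $dffhadgbec  c
    1  adgbec$dffh  h
    2  bec$dffhadg  g
    3  c$dffhadgbe  e
    4  dffhadgbec$  $
    5  dgbec$dffha  a
    6  ec$dffhadgb  b
    7  ffhadgbec$d  d
    8  fhadgbec$df  f
    9  gbec$dffhad  d
   10  hadgbec$dff  f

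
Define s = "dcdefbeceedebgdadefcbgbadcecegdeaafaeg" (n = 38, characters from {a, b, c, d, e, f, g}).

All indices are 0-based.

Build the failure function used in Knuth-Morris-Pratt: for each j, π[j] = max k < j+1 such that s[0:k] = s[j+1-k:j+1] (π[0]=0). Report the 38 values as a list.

π[0] = 0
j=1 s[j]='c': π[1]=0 (border '')
j=2 s[j]='d': π[2]=1 (border 'd')
j=3 s[j]='e': k: 1→0; π[3]=0 (border '')
j=4 s[j]='f': π[4]=0 (border '')
j=5 s[j]='b': π[5]=0 (border '')
j=6 s[j]='e': π[6]=0 (border '')
j=7 s[j]='c': π[7]=0 (border '')
j=8 s[j]='e': π[8]=0 (border '')
j=9 s[j]='e': π[9]=0 (border '')
j=10 s[j]='d': π[10]=1 (border 'd')
j=11 s[j]='e': k: 1→0; π[11]=0 (border '')
j=12 s[j]='b': π[12]=0 (border '')
j=13 s[j]='g': π[13]=0 (border '')
j=14 s[j]='d': π[14]=1 (border 'd')
j=15 s[j]='a': k: 1→0; π[15]=0 (border '')
j=16 s[j]='d': π[16]=1 (border 'd')
j=17 s[j]='e': k: 1→0; π[17]=0 (border '')
j=18 s[j]='f': π[18]=0 (border '')
j=19 s[j]='c': π[19]=0 (border '')
j=20 s[j]='b': π[20]=0 (border '')
j=21 s[j]='g': π[21]=0 (border '')
j=22 s[j]='b': π[22]=0 (border '')
j=23 s[j]='a': π[23]=0 (border '')
j=24 s[j]='d': π[24]=1 (border 'd')
j=25 s[j]='c': π[25]=2 (border 'dc')
j=26 s[j]='e': k: 2→0; π[26]=0 (border '')
j=27 s[j]='c': π[27]=0 (border '')
j=28 s[j]='e': π[28]=0 (border '')
j=29 s[j]='g': π[29]=0 (border '')
j=30 s[j]='d': π[30]=1 (border 'd')
j=31 s[j]='e': k: 1→0; π[31]=0 (border '')
j=32 s[j]='a': π[32]=0 (border '')
j=33 s[j]='a': π[33]=0 (border '')
j=34 s[j]='f': π[34]=0 (border '')
j=35 s[j]='a': π[35]=0 (border '')
j=36 s[j]='e': π[36]=0 (border '')
j=37 s[j]='g': π[37]=0 (border '')

[0, 0, 1, 0, 0, 0, 0, 0, 0, 0, 1, 0, 0, 0, 1, 0, 1, 0, 0, 0, 0, 0, 0, 0, 1, 2, 0, 0, 0, 0, 1, 0, 0, 0, 0, 0, 0, 0]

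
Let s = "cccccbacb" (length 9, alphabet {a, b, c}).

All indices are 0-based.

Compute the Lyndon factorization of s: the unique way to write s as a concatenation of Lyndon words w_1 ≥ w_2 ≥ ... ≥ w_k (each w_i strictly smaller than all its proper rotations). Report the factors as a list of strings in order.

emit factor 1: 'c' (i=0, period=1)
emit factor 2: 'c' (i=1, period=1)
emit factor 3: 'c' (i=2, period=1)
emit factor 4: 'c' (i=3, period=1)
emit factor 5: 'c' (i=4, period=1)
emit factor 6: 'b' (i=5, period=1)
emit factor 7: 'acb' (i=6, period=3)

["c", "c", "c", "c", "c", "b", "acb"]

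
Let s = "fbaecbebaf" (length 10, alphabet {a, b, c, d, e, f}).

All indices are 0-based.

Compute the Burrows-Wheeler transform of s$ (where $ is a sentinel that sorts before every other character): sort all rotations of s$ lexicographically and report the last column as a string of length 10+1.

rank  rotation     last
    0  $fbaecbebaf  f
    1  aecbebaf$fb  b
    2  af$fbaecbeb  b
    3  baecbebaf$f  f
    4  baf$fbaecbe  e
    5  bebaf$fbaec  c
    6  cbebaf$fbae  e
    7  ebaf$fbaecb  b
    8  ecbebaf$fba  a
    9  f$fbaecbeba  a
   10  fbaecbebaf$  $

fbbfecebaa$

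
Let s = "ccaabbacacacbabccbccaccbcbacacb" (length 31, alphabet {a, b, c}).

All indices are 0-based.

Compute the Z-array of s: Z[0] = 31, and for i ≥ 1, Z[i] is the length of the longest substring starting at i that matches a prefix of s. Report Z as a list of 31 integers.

Z[0]=31
i=1: i≥r, start 0; Z[1]=1 scan→box=[1,2)
i=2: i≥r, start 0; Z[2]=0
i=3: i≥r, start 0; Z[3]=0
i=4: i≥r, start 0; Z[4]=0
i=5: i≥r, start 0; Z[5]=0
i=6: i≥r, start 0; Z[6]=0
i=7: i≥r, start 0; Z[7]=1 scan→box=[7,8)
i=8: i≥r, start 0; Z[8]=0
i=9: i≥r, start 0; Z[9]=1 scan→box=[9,10)
i=10: i≥r, start 0; Z[10]=0
i=11: i≥r, start 0; Z[11]=1 scan→box=[11,12)
i=12: i≥r, start 0; Z[12]=0
i=13: i≥r, start 0; Z[13]=0
i=14: i≥r, start 0; Z[14]=0
i=15: i≥r, start 0; Z[15]=2 scan→box=[15,17)
i=16: min(r-i=1, Z[1]=1)=1; Z[16]=1
i=17: i≥r, start 0; Z[17]=0
i=18: i≥r, start 0; Z[18]=3 scan→box=[18,21)
i=19: min(r-i=2, Z[1]=1)=1; Z[19]=1
i=20: min(r-i=1, Z[2]=0)=0; Z[20]=0
i=21: i≥r, start 0; Z[21]=2 scan→box=[21,23)
i=22: min(r-i=1, Z[1]=1)=1; Z[22]=1
i=23: i≥r, start 0; Z[23]=0
i=24: i≥r, start 0; Z[24]=1 scan→box=[24,25)
i=25: i≥r, start 0; Z[25]=0
i=26: i≥r, start 0; Z[26]=0
i=27: i≥r, start 0; Z[27]=1 scan→box=[27,28)
i=28: i≥r, start 0; Z[28]=0
i=29: i≥r, start 0; Z[29]=1 scan→box=[29,30)
i=30: i≥r, start 0; Z[30]=0

[31, 1, 0, 0, 0, 0, 0, 1, 0, 1, 0, 1, 0, 0, 0, 2, 1, 0, 3, 1, 0, 2, 1, 0, 1, 0, 0, 1, 0, 1, 0]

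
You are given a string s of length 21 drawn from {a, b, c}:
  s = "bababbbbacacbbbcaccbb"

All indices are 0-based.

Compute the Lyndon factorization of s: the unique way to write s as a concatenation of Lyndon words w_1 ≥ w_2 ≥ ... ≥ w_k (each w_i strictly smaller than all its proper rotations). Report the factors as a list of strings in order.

emit factor 1: 'b' (i=0, period=1)
emit factor 2: 'ababbbbacacbbbcaccbb' (i=1, period=20)

["b", "ababbbbacacbbbcaccbb"]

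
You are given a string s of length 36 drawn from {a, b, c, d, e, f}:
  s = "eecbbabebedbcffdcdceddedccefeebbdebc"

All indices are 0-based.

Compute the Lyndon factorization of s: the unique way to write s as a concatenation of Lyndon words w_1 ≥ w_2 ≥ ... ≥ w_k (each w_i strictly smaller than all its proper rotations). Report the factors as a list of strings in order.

["e", "e", "c", "b", "b", "abebedbcffdcdceddedccefeebbdebc"]

emit factor 1: 'e' (i=0, period=1)
emit factor 2: 'e' (i=1, period=1)
emit factor 3: 'c' (i=2, period=1)
emit factor 4: 'b' (i=3, period=1)
emit factor 5: 'b' (i=4, period=1)
emit factor 6: 'abebedbcffdcdceddedccefeebbdebc' (i=5, period=31)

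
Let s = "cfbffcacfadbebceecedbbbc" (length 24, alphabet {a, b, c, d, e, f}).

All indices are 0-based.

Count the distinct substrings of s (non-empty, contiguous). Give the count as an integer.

277

rank | idx | suffix
   0 |   6 | acfadbebceecedbbbc
   1 |   9 | adbebceecedbbbc
   2 |  20 | bbbc
   3 |  21 | bbc
   4 |  22 | bc
   5 |  13 | bceecedbbbc
   6 |  11 | bebceecedbbbc
   7 |   2 | bffcacfadbebceecedbbbc
   8 |  23 | c
   9 |   5 | cacfadbebceecedbbbc
  10 |  17 | cedbbbc
  11 |  14 | ceecedbbbc
  12 |   7 | cfadbebceecedbbbc
  13 |   0 | cfbffcacfadbebceecedbbbc
  14 |  19 | dbbbc
  15 |  10 | dbebceecedbbbc
  16 |  12 | ebceecedbbbc
  17 |  16 | ecedbbbc
  18 |  18 | edbbbc
  19 |  15 | eecedbbbc
  20 |   8 | fadbebceecedbbbc
  21 |   1 | fbffcacfadbebceecedbbbc
  22 |   4 | fcacfadbebceecedbbbc
  23 |   3 | ffcacfadbebceecedbbbc

SA = [6, 9, 20, 21, 22, 13, 11, 2, 23, 5, 17, 14, 7, 0, 19, 10, 12, 16, 18, 15, 8, 1, 4, 3]
[i] adj suffixes → lcp
  [1] 6/9 → 1 ('a')
  [2] 9/20 → 0 ('')
  [3] 20/21 → 2 ('bb')
  [4] 21/22 → 1 ('b')
  [5] 22/13 → 2 ('bc')
  [6] 13/11 → 1 ('b')
  [7] 11/2 → 1 ('b')
  [8] 2/23 → 0 ('')
  [9] 23/5 → 1 ('c')
  [10] 5/17 → 1 ('c')
  [11] 17/14 → 2 ('ce')
  [12] 14/7 → 1 ('c')
  [13] 7/0 → 2 ('cf')
  [14] 0/19 → 0 ('')
  [15] 19/10 → 2 ('db')
  [16] 10/12 → 0 ('')
  [17] 12/16 → 1 ('e')
  [18] 16/18 → 1 ('e')
  [19] 18/15 → 1 ('e')
  [20] 15/8 → 0 ('')
  [21] 8/1 → 1 ('f')
  [22] 1/4 → 1 ('f')
  [23] 4/3 → 1 ('f')

n(n+1)/2 = 24·25/2 = 300
Σ LCP = 0 + 1 + 0 + 2 + 1 + 2 + 1 + 1 + 0 + 1 + 1 + 2 + 1 + 2 + 0 + 2 + 0 + 1 + 1 + 1 + 0 + 1 + 1 + 1 = 23
distinct = 300 − 23 = 277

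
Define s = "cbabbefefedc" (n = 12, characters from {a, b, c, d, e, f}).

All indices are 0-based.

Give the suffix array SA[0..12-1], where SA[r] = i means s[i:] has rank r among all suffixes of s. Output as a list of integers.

sorted suffixes:
  #0 SA[0]=2  'abbefefedc'
  #1 SA[1]=1  'babbefefedc'
  #2 SA[2]=3  'bbefefedc'
  #3 SA[3]=4  'befefedc'
  #4 SA[4]=11  'c'
  #5 SA[5]=0  'cbabbefefedc'
  #6 SA[6]=10  'dc'
  #7 SA[7]=9  'edc'
  #8 SA[8]=7  'efedc'
  #9 SA[9]=5  'efefedc'
  #10 SA[10]=8  'fedc'
  #11 SA[11]=6  'fefedc'

[2, 1, 3, 4, 11, 0, 10, 9, 7, 5, 8, 6]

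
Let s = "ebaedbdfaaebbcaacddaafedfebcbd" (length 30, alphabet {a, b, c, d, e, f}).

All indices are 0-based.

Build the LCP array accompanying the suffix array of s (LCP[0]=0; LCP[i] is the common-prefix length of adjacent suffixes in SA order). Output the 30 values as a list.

sorted suffixes:
  #0 SA[0]=14  'aacddaafedfebcbd'
  #1 SA[1]=8  'aaebbcaacddaafedfebcbd'
  #2 SA[2]=19  'aafedfebcbd'
  #3 SA[3]=15  'acddaafedfebcbd'
  #4 SA[4]=9  'aebbcaacddaafedfebcbd'
  #5 SA[5]=2  'aedbdfaaebbcaacddaafedfebcbd'
  #6 SA[6]=20  'afedfebcbd'
  #7 SA[7]=1  'baedbdfaaebbcaacddaafedfebcbd'
  #8 SA[8]=11  'bbcaacddaafedfebcbd'
  #9 SA[9]=12  'bcaacddaafedfebcbd'
  #10 SA[10]=26  'bcbd'
  #11 SA[11]=28  'bd'
  #12 SA[12]=5  'bdfaaebbcaacddaafedfebcbd'
  #13 SA[13]=13  'caacddaafedfebcbd'
  #14 SA[14]=27  'cbd'
  #15 SA[15]=16  'cddaafedfebcbd'
  #16 SA[16]=29  'd'
  #17 SA[17]=18  'daafedfebcbd'
  #18 SA[18]=4  'dbdfaaebbcaacddaafedfebcbd'
  #19 SA[19]=17  'ddaafedfebcbd'
  #20 SA[20]=6  'dfaaebbcaacddaafedfebcbd'
  #21 SA[21]=23  'dfebcbd'
  #22 SA[22]=0  'ebaedbdfaaebbcaacddaafedfebcbd'
  #23 SA[23]=10  'ebbcaacddaafedfebcbd'
  #24 SA[24]=25  'ebcbd'
  #25 SA[25]=3  'edbdfaaebbcaacddaafedfebcbd'
  #26 SA[26]=22  'edfebcbd'
  #27 SA[27]=7  'faaebbcaacddaafedfebcbd'
  #28 SA[28]=24  'febcbd'
  #29 SA[29]=21  'fedfebcbd'

SA = [14, 8, 19, 15, 9, 2, 20, 1, 11, 12, 26, 28, 5, 13, 27, 16, 29, 18, 4, 17, 6, 23, 0, 10, 25, 3, 22, 7, 24, 21]
[i] adj suffixes → lcp
  [1] 14/8 → 2 ('aa')
  [2] 8/19 → 2 ('aa')
  [3] 19/15 → 1 ('a')
  [4] 15/9 → 1 ('a')
  [5] 9/2 → 2 ('ae')
  [6] 2/20 → 1 ('a')
  [7] 20/1 → 0 ('')
  [8] 1/11 → 1 ('b')
  [9] 11/12 → 1 ('b')
  [10] 12/26 → 2 ('bc')
  [11] 26/28 → 1 ('b')
  [12] 28/5 → 2 ('bd')
  [13] 5/13 → 0 ('')
  [14] 13/27 → 1 ('c')
  [15] 27/16 → 1 ('c')
  [16] 16/29 → 0 ('')
  [17] 29/18 → 1 ('d')
  [18] 18/4 → 1 ('d')
  [19] 4/17 → 1 ('d')
  [20] 17/6 → 1 ('d')
  [21] 6/23 → 2 ('df')
  [22] 23/0 → 0 ('')
  [23] 0/10 → 2 ('eb')
  [24] 10/25 → 2 ('eb')
  [25] 25/3 → 1 ('e')
  [26] 3/22 → 2 ('ed')
  [27] 22/7 → 0 ('')
  [28] 7/24 → 1 ('f')
  [29] 24/21 → 2 ('fe')

[0, 2, 2, 1, 1, 2, 1, 0, 1, 1, 2, 1, 2, 0, 1, 1, 0, 1, 1, 1, 1, 2, 0, 2, 2, 1, 2, 0, 1, 2]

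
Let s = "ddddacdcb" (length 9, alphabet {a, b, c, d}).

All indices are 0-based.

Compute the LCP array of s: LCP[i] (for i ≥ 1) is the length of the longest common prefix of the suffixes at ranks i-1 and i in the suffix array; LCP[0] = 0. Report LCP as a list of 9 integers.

rank→(start, suffix):
  0 → (4, 'acdcb')
  1 → (8, 'b')
  2 → (7, 'cb')
  3 → (5, 'cdcb')
  4 → (3, 'dacdcb')
  5 → (6, 'dcb')
  6 → (2, 'ddacdcb')
  7 → (1, 'dddacdcb')
  8 → (0, 'ddddacdcb')

SA = [4, 8, 7, 5, 3, 6, 2, 1, 0]
rank  pair      lcp
   1  s[4:],s[8:]  0  ''
   2  s[8:],s[7:]  0  ''
   3  s[7:],s[5:]  1  'c'
   4  s[5:],s[3:]  0  ''
   5  s[3:],s[6:]  1  'd'
   6  s[6:],s[2:]  1  'd'
   7  s[2:],s[1:]  2  'dd'
   8  s[1:],s[0:]  3  'ddd'

[0, 0, 0, 1, 0, 1, 1, 2, 3]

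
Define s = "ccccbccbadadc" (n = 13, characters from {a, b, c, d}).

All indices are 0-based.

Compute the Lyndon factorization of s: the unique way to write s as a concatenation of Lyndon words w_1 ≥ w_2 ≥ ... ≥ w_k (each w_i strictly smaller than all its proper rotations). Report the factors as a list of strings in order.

emit factor 1: 'c' (i=0, period=1)
emit factor 2: 'c' (i=1, period=1)
emit factor 3: 'c' (i=2, period=1)
emit factor 4: 'c' (i=3, period=1)
emit factor 5: 'bcc' (i=4, period=3)
emit factor 6: 'b' (i=7, period=1)
emit factor 7: 'adadc' (i=8, period=5)

["c", "c", "c", "c", "bcc", "b", "adadc"]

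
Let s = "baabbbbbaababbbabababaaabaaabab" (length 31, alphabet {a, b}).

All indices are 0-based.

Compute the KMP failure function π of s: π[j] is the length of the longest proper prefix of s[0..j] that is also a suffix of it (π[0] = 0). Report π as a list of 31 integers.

[0, 0, 0, 1, 1, 1, 1, 1, 2, 3, 4, 2, 1, 1, 1, 2, 1, 2, 1, 2, 1, 2, 3, 0, 1, 2, 3, 0, 1, 2, 1]

π[0] = 0
j=1 s[j]='a': π[1]=0 (border '')
j=2 s[j]='a': π[2]=0 (border '')
j=3 s[j]='b': π[3]=1 (border 'b')
j=4 s[j]='b': k: 1→0; π[4]=1 (border 'b')
j=5 s[j]='b': k: 1→0; π[5]=1 (border 'b')
j=6 s[j]='b': k: 1→0; π[6]=1 (border 'b')
j=7 s[j]='b': k: 1→0; π[7]=1 (border 'b')
j=8 s[j]='a': π[8]=2 (border 'ba')
j=9 s[j]='a': π[9]=3 (border 'baa')
j=10 s[j]='b': π[10]=4 (border 'baab')
j=11 s[j]='a': k: 4→1; π[11]=2 (border 'ba')
j=12 s[j]='b': k: 2→0; π[12]=1 (border 'b')
j=13 s[j]='b': k: 1→0; π[13]=1 (border 'b')
j=14 s[j]='b': k: 1→0; π[14]=1 (border 'b')
j=15 s[j]='a': π[15]=2 (border 'ba')
j=16 s[j]='b': k: 2→0; π[16]=1 (border 'b')
j=17 s[j]='a': π[17]=2 (border 'ba')
j=18 s[j]='b': k: 2→0; π[18]=1 (border 'b')
j=19 s[j]='a': π[19]=2 (border 'ba')
j=20 s[j]='b': k: 2→0; π[20]=1 (border 'b')
j=21 s[j]='a': π[21]=2 (border 'ba')
j=22 s[j]='a': π[22]=3 (border 'baa')
j=23 s[j]='a': k: 3→0; π[23]=0 (border '')
j=24 s[j]='b': π[24]=1 (border 'b')
j=25 s[j]='a': π[25]=2 (border 'ba')
j=26 s[j]='a': π[26]=3 (border 'baa')
j=27 s[j]='a': k: 3→0; π[27]=0 (border '')
j=28 s[j]='b': π[28]=1 (border 'b')
j=29 s[j]='a': π[29]=2 (border 'ba')
j=30 s[j]='b': k: 2→0; π[30]=1 (border 'b')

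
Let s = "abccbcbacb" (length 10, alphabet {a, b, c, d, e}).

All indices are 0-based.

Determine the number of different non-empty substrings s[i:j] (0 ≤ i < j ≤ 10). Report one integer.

45

rank | idx | suffix
   0 |   0 | abccbcbacb
   1 |   7 | acb
   2 |   9 | b
   3 |   6 | bacb
   4 |   4 | bcbacb
   5 |   1 | bccbcbacb
   6 |   8 | cb
   7 |   5 | cbacb
   8 |   3 | cbcbacb
   9 |   2 | ccbcbacb

SA = [0, 7, 9, 6, 4, 1, 8, 5, 3, 2]
rank  pair      lcp
   1  s[0:],s[7:]  1  'a'
   2  s[7:],s[9:]  0  ''
   3  s[9:],s[6:]  1  'b'
   4  s[6:],s[4:]  1  'b'
   5  s[4:],s[1:]  2  'bc'
   6  s[1:],s[8:]  0  ''
   7  s[8:],s[5:]  2  'cb'
   8  s[5:],s[3:]  2  'cb'
   9  s[3:],s[2:]  1  'c'

n(n+1)/2 = 10·11/2 = 55
Σ LCP = 0 + 1 + 0 + 1 + 1 + 2 + 0 + 2 + 2 + 1 = 10
distinct = 55 − 10 = 45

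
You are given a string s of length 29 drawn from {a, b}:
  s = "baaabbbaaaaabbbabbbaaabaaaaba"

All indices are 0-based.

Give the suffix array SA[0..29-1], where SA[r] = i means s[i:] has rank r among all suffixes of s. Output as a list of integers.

[28, 7, 23, 8, 24, 19, 1, 9, 25, 20, 2, 10, 26, 21, 3, 15, 11, 27, 6, 22, 18, 0, 14, 5, 17, 13, 4, 16, 12]

rank | idx | suffix
   0 |  28 | a
   1 |   7 | aaaaabbbabbbaaabaaaaba
   2 |  23 | aaaaba
   3 |   8 | aaaabbbabbbaaabaaaaba
   4 |  24 | aaaba
   5 |  19 | aaabaaaaba
   6 |   1 | aaabbbaaaaabbbabbbaaabaaaaba
   7 |   9 | aaabbbabbbaaabaaaaba
   8 |  25 | aaba
   9 |  20 | aabaaaaba
  10 |   2 | aabbbaaaaabbbabbbaaabaaaaba
  11 |  10 | aabbbabbbaaabaaaaba
  12 |  26 | aba
  13 |  21 | abaaaaba
  14 |   3 | abbbaaaaabbbabbbaaabaaaaba
  15 |  15 | abbbaaabaaaaba
  16 |  11 | abbbabbbaaabaaaaba
  17 |  27 | ba
  18 |   6 | baaaaabbbabbbaaabaaaaba
  19 |  22 | baaaaba
  20 |  18 | baaabaaaaba
  21 |   0 | baaabbbaaaaabbbabbbaaabaaaaba
  22 |  14 | babbbaaabaaaaba
  23 |   5 | bbaaaaabbbabbbaaabaaaaba
  24 |  17 | bbaaabaaaaba
  25 |  13 | bbabbbaaabaaaaba
  26 |   4 | bbbaaaaabbbabbbaaabaaaaba
  27 |  16 | bbbaaabaaaaba
  28 |  12 | bbbabbbaaabaaaaba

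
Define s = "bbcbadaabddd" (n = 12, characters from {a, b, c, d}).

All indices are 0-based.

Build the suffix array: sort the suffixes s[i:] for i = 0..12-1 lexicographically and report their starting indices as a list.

sorted suffixes:
  #0 SA[0]=6  'aabddd'
  #1 SA[1]=7  'abddd'
  #2 SA[2]=4  'adaabddd'
  #3 SA[3]=3  'badaabddd'
  #4 SA[4]=0  'bbcbadaabddd'
  #5 SA[5]=1  'bcbadaabddd'
  #6 SA[6]=8  'bddd'
  #7 SA[7]=2  'cbadaabddd'
  #8 SA[8]=11  'd'
  #9 SA[9]=5  'daabddd'
  #10 SA[10]=10  'dd'
  #11 SA[11]=9  'ddd'

[6, 7, 4, 3, 0, 1, 8, 2, 11, 5, 10, 9]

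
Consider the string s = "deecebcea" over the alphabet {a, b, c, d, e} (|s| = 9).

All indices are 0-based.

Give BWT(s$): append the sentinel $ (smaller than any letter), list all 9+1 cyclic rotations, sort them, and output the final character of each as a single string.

aeebe$cced

rank  rotation    last
    0  $deecebcea  a
    1  a$deecebce  e
    2  bcea$deece  e
    3  cea$deeceb  b
    4  cebcea$dee  e
    5  deecebcea$  $
    6  ea$deecebc  c
    7  ebcea$deec  c
    8  ecebcea$de  e
    9  eecebcea$d  d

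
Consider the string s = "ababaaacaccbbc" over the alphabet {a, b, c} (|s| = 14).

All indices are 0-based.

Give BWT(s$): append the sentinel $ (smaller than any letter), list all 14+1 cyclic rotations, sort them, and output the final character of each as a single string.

rank  rotation         last
    0  $ababaaacaccbbc  c
    1  aaacaccbbc$abab  b
    2  aacaccbbc$ababa  a
    3  abaaacaccbbc$ab  b
    4  ababaaacaccbbc$  $
    5  acaccbbc$ababaa  a
    6  accbbc$ababaaac  c
    7  baaacaccbbc$aba  a
    8  babaaacaccbbc$a  a
    9  bbc$ababaaacacc  c
   10  bc$ababaaacaccb  b
   11  c$ababaaacaccbb  b
   12  caccbbc$ababaaa  a
   13  cbbc$ababaaacac  c
   14  ccbbc$ababaaaca  a

cbab$acaacbbaca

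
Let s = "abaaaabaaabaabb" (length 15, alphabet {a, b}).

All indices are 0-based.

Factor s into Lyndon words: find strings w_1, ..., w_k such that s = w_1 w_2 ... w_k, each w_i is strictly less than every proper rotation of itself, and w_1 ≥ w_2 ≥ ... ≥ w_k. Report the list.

emit factor 1: 'ab' (i=0, period=2)
emit factor 2: 'aaaabaaabaabb' (i=2, period=13)

["ab", "aaaabaaabaabb"]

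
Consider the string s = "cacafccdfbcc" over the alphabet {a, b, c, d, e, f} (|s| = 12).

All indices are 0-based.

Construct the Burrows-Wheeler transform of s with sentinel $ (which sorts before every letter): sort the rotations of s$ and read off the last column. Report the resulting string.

cccfc$abfccda

rank  rotation       last
    0  $cacafccdfbcc  c
    1  acafccdfbcc$c  c
    2  afccdfbcc$cac  c
    3  bcc$cacafccdf  f
    4  c$cacafccdfbc  c
    5  cacafccdfbcc$  $
    6  cafccdfbcc$ca  a
    7  cc$cacafccdfb  b
    8  ccdfbcc$cacaf  f
    9  cdfbcc$cacafc  c
   10  dfbcc$cacafcc  c
   11  fbcc$cacafccd  d
   12  fccdfbcc$caca  a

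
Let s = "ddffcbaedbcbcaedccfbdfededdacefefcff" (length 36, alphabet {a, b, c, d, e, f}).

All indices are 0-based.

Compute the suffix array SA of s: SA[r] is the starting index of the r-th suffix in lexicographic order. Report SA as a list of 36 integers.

rank→(start, suffix):
  0 → (27, 'acefefcff')
  1 → (6, 'aedbcbcaedccfbdfededdacefefcff')
  2 → (13, 'aedccfbdfededdacefefcff')
  3 → (5, 'baedbcbcaedccfbdfededdacefefcff')
  4 → (11, 'bcaedccfbdfededdacefefcff')
  5 → (9, 'bcbcaedccfbdfededdacefefcff')
  6 → (19, 'bdfededdacefefcff')
  7 → (12, 'caedccfbdfededdacefefcff')
  8 → (4, 'cbaedbcbcaedccfbdfededdacefefcff')
  9 → (10, 'cbcaedccfbdfededdacefefcff')
  10 → (16, 'ccfbdfededdacefefcff')
  11 → (28, 'cefefcff')
  12 → (17, 'cfbdfededdacefefcff')
  13 → (33, 'cff')
  14 → (26, 'dacefefcff')
  15 → (8, 'dbcbcaedccfbdfededdacefefcff')
  16 → (15, 'dccfbdfededdacefefcff')
  17 → (25, 'ddacefefcff')
  18 → (0, 'ddffcbaedbcbcaedccfbdfededdacefefcff')
  19 → (23, 'deddacefefcff')
  20 → (20, 'dfededdacefefcff')
  21 → (1, 'dffcbaedbcbcaedccfbdfededdacefefcff')
  22 → (7, 'edbcbcaedccfbdfededdacefefcff')
  23 → (14, 'edccfbdfededdacefefcff')
  24 → (24, 'eddacefefcff')
  25 → (22, 'ededdacefefcff')
  26 → (31, 'efcff')
  27 → (29, 'efefcff')
  28 → (35, 'f')
  29 → (18, 'fbdfededdacefefcff')
  30 → (3, 'fcbaedbcbcaedccfbdfededdacefefcff')
  31 → (32, 'fcff')
  32 → (21, 'fededdacefefcff')
  33 → (30, 'fefcff')
  34 → (34, 'ff')
  35 → (2, 'ffcbaedbcbcaedccfbdfededdacefefcff')

[27, 6, 13, 5, 11, 9, 19, 12, 4, 10, 16, 28, 17, 33, 26, 8, 15, 25, 0, 23, 20, 1, 7, 14, 24, 22, 31, 29, 35, 18, 3, 32, 21, 30, 34, 2]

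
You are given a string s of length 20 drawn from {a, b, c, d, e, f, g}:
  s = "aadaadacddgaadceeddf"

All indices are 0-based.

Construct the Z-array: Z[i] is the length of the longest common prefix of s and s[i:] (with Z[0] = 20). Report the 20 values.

Z[0]=20
i=1: i≥r, start 0; Z[1]=1 extend→box=[1,2)
i=2: i≥r, start 0; Z[2]=0
i=3: i≥r, start 0; Z[3]=4 extend→box=[3,7)
i=4: min(r-i=3, Z[1]=1)=1; Z[4]=1
i=5: min(r-i=2, Z[2]=0)=0; Z[5]=0
i=6: min(r-i=1, Z[3]=4)=1; Z[6]=1
i=7: i≥r, start 0; Z[7]=0
i=8: i≥r, start 0; Z[8]=0
i=9: i≥r, start 0; Z[9]=0
i=10: i≥r, start 0; Z[10]=0
i=11: i≥r, start 0; Z[11]=3 extend→box=[11,14)
i=12: min(r-i=2, Z[1]=1)=1; Z[12]=1
i=13: min(r-i=1, Z[2]=0)=0; Z[13]=0
i=14: i≥r, start 0; Z[14]=0
i=15: i≥r, start 0; Z[15]=0
i=16: i≥r, start 0; Z[16]=0
i=17: i≥r, start 0; Z[17]=0
i=18: i≥r, start 0; Z[18]=0
i=19: i≥r, start 0; Z[19]=0

[20, 1, 0, 4, 1, 0, 1, 0, 0, 0, 0, 3, 1, 0, 0, 0, 0, 0, 0, 0]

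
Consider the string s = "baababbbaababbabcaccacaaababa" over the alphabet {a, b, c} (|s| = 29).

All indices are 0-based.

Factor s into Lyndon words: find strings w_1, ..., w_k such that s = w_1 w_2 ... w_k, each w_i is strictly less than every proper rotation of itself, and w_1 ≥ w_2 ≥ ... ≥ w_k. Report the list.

emit factor 1: 'b' (i=0, period=1)
emit factor 2: 'aababbb' (i=1, period=7)
emit factor 3: 'aababbabcaccac' (i=8, period=14)
emit factor 4: 'aaabab' (i=22, period=6)
emit factor 5: 'a' (i=28, period=1)

["b", "aababbb", "aababbabcaccac", "aaabab", "a"]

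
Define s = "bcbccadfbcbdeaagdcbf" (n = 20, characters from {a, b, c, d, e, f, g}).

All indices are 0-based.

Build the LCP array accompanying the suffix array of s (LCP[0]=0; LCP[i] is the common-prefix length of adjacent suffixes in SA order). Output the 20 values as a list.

rank→(start, suffix):
  0 → (13, 'aagdcbf')
  1 → (5, 'adfbcbdeaagdcbf')
  2 → (14, 'agdcbf')
  3 → (0, 'bcbccadfbcbdeaagdcbf')
  4 → (8, 'bcbdeaagdcbf')
  5 → (2, 'bccadfbcbdeaagdcbf')
  6 → (10, 'bdeaagdcbf')
  7 → (18, 'bf')
  8 → (4, 'cadfbcbdeaagdcbf')
  9 → (1, 'cbccadfbcbdeaagdcbf')
  10 → (9, 'cbdeaagdcbf')
  11 → (17, 'cbf')
  12 → (3, 'ccadfbcbdeaagdcbf')
  13 → (16, 'dcbf')
  14 → (11, 'deaagdcbf')
  15 → (6, 'dfbcbdeaagdcbf')
  16 → (12, 'eaagdcbf')
  17 → (19, 'f')
  18 → (7, 'fbcbdeaagdcbf')
  19 → (15, 'gdcbf')

SA = [13, 5, 14, 0, 8, 2, 10, 18, 4, 1, 9, 17, 3, 16, 11, 6, 12, 19, 7, 15]
[i] adj suffixes → lcp
  [1] 13/5 → 1 ('a')
  [2] 5/14 → 1 ('a')
  [3] 14/0 → 0 ('')
  [4] 0/8 → 3 ('bcb')
  [5] 8/2 → 2 ('bc')
  [6] 2/10 → 1 ('b')
  [7] 10/18 → 1 ('b')
  [8] 18/4 → 0 ('')
  [9] 4/1 → 1 ('c')
  [10] 1/9 → 2 ('cb')
  [11] 9/17 → 2 ('cb')
  [12] 17/3 → 1 ('c')
  [13] 3/16 → 0 ('')
  [14] 16/11 → 1 ('d')
  [15] 11/6 → 1 ('d')
  [16] 6/12 → 0 ('')
  [17] 12/19 → 0 ('')
  [18] 19/7 → 1 ('f')
  [19] 7/15 → 0 ('')

[0, 1, 1, 0, 3, 2, 1, 1, 0, 1, 2, 2, 1, 0, 1, 1, 0, 0, 1, 0]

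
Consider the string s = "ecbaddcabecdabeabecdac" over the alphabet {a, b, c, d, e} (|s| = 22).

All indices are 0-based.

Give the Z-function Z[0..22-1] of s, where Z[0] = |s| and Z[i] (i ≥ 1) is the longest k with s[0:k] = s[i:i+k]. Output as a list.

[22, 0, 0, 0, 0, 0, 0, 0, 0, 2, 0, 0, 0, 0, 1, 0, 0, 2, 0, 0, 0, 0]

Z[0]=22
i=1: fresh scan; Z[1]=0
i=2: fresh scan; Z[2]=0
i=3: fresh scan; Z[3]=0
i=4: fresh scan; Z[4]=0
i=5: fresh scan; Z[5]=0
i=6: fresh scan; Z[6]=0
i=7: fresh scan; Z[7]=0
i=8: fresh scan; Z[8]=0
i=9: fresh scan; Z[9]=2 extend→box=[9,11)
i=10: min(r-i=1, Z[1]=0)=0; Z[10]=0
i=11: fresh scan; Z[11]=0
i=12: fresh scan; Z[12]=0
i=13: fresh scan; Z[13]=0
i=14: fresh scan; Z[14]=1 extend→box=[14,15)
i=15: fresh scan; Z[15]=0
i=16: fresh scan; Z[16]=0
i=17: fresh scan; Z[17]=2 extend→box=[17,19)
i=18: min(r-i=1, Z[1]=0)=0; Z[18]=0
i=19: fresh scan; Z[19]=0
i=20: fresh scan; Z[20]=0
i=21: fresh scan; Z[21]=0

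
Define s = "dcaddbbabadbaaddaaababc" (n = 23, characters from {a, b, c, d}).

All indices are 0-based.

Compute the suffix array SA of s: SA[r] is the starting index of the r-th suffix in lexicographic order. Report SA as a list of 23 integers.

rank | idx | suffix
   0 |  16 | aaababc
   1 |  17 | aababc
   2 |  12 | aaddaaababc
   3 |  18 | ababc
   4 |   7 | abadbaaddaaababc
   5 |  20 | abc
   6 |   9 | adbaaddaaababc
   7 |  13 | addaaababc
   8 |   2 | addbbabadbaaddaaababc
   9 |  11 | baaddaaababc
  10 |   6 | babadbaaddaaababc
  11 |  19 | babc
  12 |   8 | badbaaddaaababc
  13 |   5 | bbabadbaaddaaababc
  14 |  21 | bc
  15 |  22 | c
  16 |   1 | caddbbabadbaaddaaababc
  17 |  15 | daaababc
  18 |  10 | dbaaddaaababc
  19 |   4 | dbbabadbaaddaaababc
  20 |   0 | dcaddbbabadbaaddaaababc
  21 |  14 | ddaaababc
  22 |   3 | ddbbabadbaaddaaababc

[16, 17, 12, 18, 7, 20, 9, 13, 2, 11, 6, 19, 8, 5, 21, 22, 1, 15, 10, 4, 0, 14, 3]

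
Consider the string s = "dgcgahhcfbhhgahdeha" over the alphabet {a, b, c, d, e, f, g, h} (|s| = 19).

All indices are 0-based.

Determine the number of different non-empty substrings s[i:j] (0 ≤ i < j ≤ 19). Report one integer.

175

sorted suffixes:
  #0 SA[0]=18  'a'
  #1 SA[1]=13  'ahdeha'
  #2 SA[2]=4  'ahhcfbhhgahdeha'
  #3 SA[3]=9  'bhhgahdeha'
  #4 SA[4]=7  'cfbhhgahdeha'
  #5 SA[5]=2  'cgahhcfbhhgahdeha'
  #6 SA[6]=15  'deha'
  #7 SA[7]=0  'dgcgahhcfbhhgahdeha'
  #8 SA[8]=16  'eha'
  #9 SA[9]=8  'fbhhgahdeha'
  #10 SA[10]=12  'gahdeha'
  #11 SA[11]=3  'gahhcfbhhgahdeha'
  #12 SA[12]=1  'gcgahhcfbhhgahdeha'
  #13 SA[13]=17  'ha'
  #14 SA[14]=6  'hcfbhhgahdeha'
  #15 SA[15]=14  'hdeha'
  #16 SA[16]=11  'hgahdeha'
  #17 SA[17]=5  'hhcfbhhgahdeha'
  #18 SA[18]=10  'hhgahdeha'

SA = [18, 13, 4, 9, 7, 2, 15, 0, 16, 8, 12, 3, 1, 17, 6, 14, 11, 5, 10]
i: (SA[i-1],SA[i]) lcp shared
  1: (18,13) 1 'a'
  2: (13,4) 2 'ah'
  3: (4,9) 0 ''
  4: (9,7) 0 ''
  5: (7,2) 1 'c'
  6: (2,15) 0 ''
  7: (15,0) 1 'd'
  8: (0,16) 0 ''
  9: (16,8) 0 ''
  10: (8,12) 0 ''
  11: (12,3) 3 'gah'
  12: (3,1) 1 'g'
  13: (1,17) 0 ''
  14: (17,6) 1 'h'
  15: (6,14) 1 'h'
  16: (14,11) 1 'h'
  17: (11,5) 1 'h'
  18: (5,10) 2 'hh'

n(n+1)/2 = 19·20/2 = 190
Σ LCP = 0 + 1 + 2 + 0 + 0 + 1 + 0 + 1 + 0 + 0 + 0 + 3 + 1 + 0 + 1 + 1 + 1 + 1 + 2 = 15
distinct = 190 − 15 = 175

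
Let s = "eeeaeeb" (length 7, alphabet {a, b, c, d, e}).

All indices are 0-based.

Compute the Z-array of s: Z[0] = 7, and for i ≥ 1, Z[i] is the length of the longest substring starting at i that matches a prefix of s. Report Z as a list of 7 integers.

[7, 2, 1, 0, 2, 1, 0]

Z[0]=7
i=1: fresh scan; Z[1]=2 extend→box=[1,3)
i=2: min(r-i=1, Z[1]=2)=1; Z[2]=1
i=3: fresh scan; Z[3]=0
i=4: fresh scan; Z[4]=2 extend→box=[4,6)
i=5: min(r-i=1, Z[1]=2)=1; Z[5]=1
i=6: fresh scan; Z[6]=0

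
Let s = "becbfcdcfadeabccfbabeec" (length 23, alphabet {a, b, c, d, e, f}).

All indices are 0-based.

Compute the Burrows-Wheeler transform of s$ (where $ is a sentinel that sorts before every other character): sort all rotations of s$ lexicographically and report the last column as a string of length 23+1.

cebffa$aceebfdccadebbccb

rank  rotation                  last
    0  $becbfcdcfadeabccfbabeec  c
    1  abccfbabeec$becbfcdcfade  e
    2  abeec$becbfcdcfadeabccfb  b
    3  adeabccfbabeec$becbfcdcf  f
    4  babeec$becbfcdcfadeabccf  f
    5  bccfbabeec$becbfcdcfadea  a
    6  becbfcdcfadeabccfbabeec$  $
    7  beec$becbfcdcfadeabccfba  a
    8  bfcdcfadeabccfbabeec$bec  c
    9  c$becbfcdcfadeabccfbabee  e
   10  cbfcdcfadeabccfbabeec$be  e
   11  ccfbabeec$becbfcdcfadeab  b
   12  cdcfadeabccfbabeec$becbf  f
   13  cfadeabccfbabeec$becbfcd  d
   14  cfbabeec$becbfcdcfadeabc  c
   15  dcfadeabccfbabeec$becbfc  c
   16  deabccfbabeec$becbfcdcfa  a
   17  eabccfbabeec$becbfcdcfad  d
   18  ec$becbfcdcfadeabccfbabe  e
   19  ecbfcdcfadeabccfbabeec$b  b
   20  eec$becbfcdcfadeabccfbab  b
   21  fadeabccfbabeec$becbfcdc  c
   22  fbabeec$becbfcdcfadeabcc  c
   23  fcdcfadeabccfbabeec$becb  b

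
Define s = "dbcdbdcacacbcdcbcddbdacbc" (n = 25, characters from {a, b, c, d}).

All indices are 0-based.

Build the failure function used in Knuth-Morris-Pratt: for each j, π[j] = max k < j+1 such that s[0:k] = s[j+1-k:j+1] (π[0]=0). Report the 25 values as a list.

π[0] = 0
j=1 s[j]='b': π[1]=0 (border '')
j=2 s[j]='c': π[2]=0 (border '')
j=3 s[j]='d': π[3]=1 (border 'd')
j=4 s[j]='b': π[4]=2 (border 'db')
j=5 s[j]='d': k: 2→0; π[5]=1 (border 'd')
j=6 s[j]='c': k: 1→0; π[6]=0 (border '')
j=7 s[j]='a': π[7]=0 (border '')
j=8 s[j]='c': π[8]=0 (border '')
j=9 s[j]='a': π[9]=0 (border '')
j=10 s[j]='c': π[10]=0 (border '')
j=11 s[j]='b': π[11]=0 (border '')
j=12 s[j]='c': π[12]=0 (border '')
j=13 s[j]='d': π[13]=1 (border 'd')
j=14 s[j]='c': k: 1→0; π[14]=0 (border '')
j=15 s[j]='b': π[15]=0 (border '')
j=16 s[j]='c': π[16]=0 (border '')
j=17 s[j]='d': π[17]=1 (border 'd')
j=18 s[j]='d': k: 1→0; π[18]=1 (border 'd')
j=19 s[j]='b': π[19]=2 (border 'db')
j=20 s[j]='d': k: 2→0; π[20]=1 (border 'd')
j=21 s[j]='a': k: 1→0; π[21]=0 (border '')
j=22 s[j]='c': π[22]=0 (border '')
j=23 s[j]='b': π[23]=0 (border '')
j=24 s[j]='c': π[24]=0 (border '')

[0, 0, 0, 1, 2, 1, 0, 0, 0, 0, 0, 0, 0, 1, 0, 0, 0, 1, 1, 2, 1, 0, 0, 0, 0]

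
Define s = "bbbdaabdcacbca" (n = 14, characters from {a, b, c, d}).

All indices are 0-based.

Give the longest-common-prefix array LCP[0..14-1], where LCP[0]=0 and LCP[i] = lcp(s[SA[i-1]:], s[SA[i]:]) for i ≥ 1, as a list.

[0, 1, 1, 1, 0, 2, 1, 1, 2, 0, 2, 1, 0, 1]

rank | idx | suffix
   0 |  13 | a
   1 |   4 | aabdcacbca
   2 |   5 | abdcacbca
   3 |   9 | acbca
   4 |   0 | bbbdaabdcacbca
   5 |   1 | bbdaabdcacbca
   6 |  11 | bca
   7 |   2 | bdaabdcacbca
   8 |   6 | bdcacbca
   9 |  12 | ca
  10 |   8 | cacbca
  11 |  10 | cbca
  12 |   3 | daabdcacbca
  13 |   7 | dcacbca

SA = [13, 4, 5, 9, 0, 1, 11, 2, 6, 12, 8, 10, 3, 7]
[i] adj suffixes → lcp
  [1] 13/4 → 1 ('a')
  [2] 4/5 → 1 ('a')
  [3] 5/9 → 1 ('a')
  [4] 9/0 → 0 ('')
  [5] 0/1 → 2 ('bb')
  [6] 1/11 → 1 ('b')
  [7] 11/2 → 1 ('b')
  [8] 2/6 → 2 ('bd')
  [9] 6/12 → 0 ('')
  [10] 12/8 → 2 ('ca')
  [11] 8/10 → 1 ('c')
  [12] 10/3 → 0 ('')
  [13] 3/7 → 1 ('d')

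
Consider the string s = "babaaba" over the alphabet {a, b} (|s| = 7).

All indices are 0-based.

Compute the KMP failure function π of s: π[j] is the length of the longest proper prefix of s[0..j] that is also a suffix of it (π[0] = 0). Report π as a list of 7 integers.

[0, 0, 1, 2, 0, 1, 2]

π[0] = 0
j=1 s[j]='a': π[1]=0 (border '')
j=2 s[j]='b': π[2]=1 (border 'b')
j=3 s[j]='a': π[3]=2 (border 'ba')
j=4 s[j]='a': k: 2→0; π[4]=0 (border '')
j=5 s[j]='b': π[5]=1 (border 'b')
j=6 s[j]='a': π[6]=2 (border 'ba')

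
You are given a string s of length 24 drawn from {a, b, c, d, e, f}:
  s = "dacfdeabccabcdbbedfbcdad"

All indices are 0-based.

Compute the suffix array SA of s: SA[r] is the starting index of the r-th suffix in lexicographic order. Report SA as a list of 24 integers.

sorted suffixes:
  #0 SA[0]=6  'abccabcdbbedfbcdad'
  #1 SA[1]=10  'abcdbbedfbcdad'
  #2 SA[2]=1  'acfdeabccabcdbbedfbcdad'
  #3 SA[3]=22  'ad'
  #4 SA[4]=14  'bbedfbcdad'
  #5 SA[5]=7  'bccabcdbbedfbcdad'
  #6 SA[6]=19  'bcdad'
  #7 SA[7]=11  'bcdbbedfbcdad'
  #8 SA[8]=15  'bedfbcdad'
  #9 SA[9]=9  'cabcdbbedfbcdad'
  #10 SA[10]=8  'ccabcdbbedfbcdad'
  #11 SA[11]=20  'cdad'
  #12 SA[12]=12  'cdbbedfbcdad'
  #13 SA[13]=2  'cfdeabccabcdbbedfbcdad'
  #14 SA[14]=23  'd'
  #15 SA[15]=0  'dacfdeabccabcdbbedfbcdad'
  #16 SA[16]=21  'dad'
  #17 SA[17]=13  'dbbedfbcdad'
  #18 SA[18]=4  'deabccabcdbbedfbcdad'
  #19 SA[19]=17  'dfbcdad'
  #20 SA[20]=5  'eabccabcdbbedfbcdad'
  #21 SA[21]=16  'edfbcdad'
  #22 SA[22]=18  'fbcdad'
  #23 SA[23]=3  'fdeabccabcdbbedfbcdad'

[6, 10, 1, 22, 14, 7, 19, 11, 15, 9, 8, 20, 12, 2, 23, 0, 21, 13, 4, 17, 5, 16, 18, 3]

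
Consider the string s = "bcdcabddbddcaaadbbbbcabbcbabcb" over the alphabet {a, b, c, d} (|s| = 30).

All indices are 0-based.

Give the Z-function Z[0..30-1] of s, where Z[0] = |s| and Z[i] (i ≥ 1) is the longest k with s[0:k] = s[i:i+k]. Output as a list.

[30, 0, 0, 0, 0, 1, 0, 0, 1, 0, 0, 0, 0, 0, 0, 0, 1, 1, 1, 2, 0, 0, 1, 2, 0, 1, 0, 2, 0, 1]

Z[0]=30
i=1: outside box; Z[1]=0
i=2: outside box; Z[2]=0
i=3: outside box; Z[3]=0
i=4: outside box; Z[4]=0
i=5: outside box; Z[5]=1 grow→box=[5,6)
i=6: outside box; Z[6]=0
i=7: outside box; Z[7]=0
i=8: outside box; Z[8]=1 grow→box=[8,9)
i=9: outside box; Z[9]=0
i=10: outside box; Z[10]=0
i=11: outside box; Z[11]=0
i=12: outside box; Z[12]=0
i=13: outside box; Z[13]=0
i=14: outside box; Z[14]=0
i=15: outside box; Z[15]=0
i=16: outside box; Z[16]=1 grow→box=[16,17)
i=17: outside box; Z[17]=1 grow→box=[17,18)
i=18: outside box; Z[18]=1 grow→box=[18,19)
i=19: outside box; Z[19]=2 grow→box=[19,21)
i=20: min(r-i=1, Z[1]=0)=0; Z[20]=0
i=21: outside box; Z[21]=0
i=22: outside box; Z[22]=1 grow→box=[22,23)
i=23: outside box; Z[23]=2 grow→box=[23,25)
i=24: min(r-i=1, Z[1]=0)=0; Z[24]=0
i=25: outside box; Z[25]=1 grow→box=[25,26)
i=26: outside box; Z[26]=0
i=27: outside box; Z[27]=2 grow→box=[27,29)
i=28: min(r-i=1, Z[1]=0)=0; Z[28]=0
i=29: outside box; Z[29]=1 grow→box=[29,30)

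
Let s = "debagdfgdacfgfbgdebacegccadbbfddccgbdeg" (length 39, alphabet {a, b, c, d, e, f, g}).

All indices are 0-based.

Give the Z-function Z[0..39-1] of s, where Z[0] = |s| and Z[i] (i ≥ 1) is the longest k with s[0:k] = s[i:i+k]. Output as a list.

[39, 0, 0, 0, 0, 1, 0, 0, 1, 0, 0, 0, 0, 0, 0, 0, 4, 0, 0, 0, 0, 0, 0, 0, 0, 0, 1, 0, 0, 0, 1, 1, 0, 0, 0, 0, 2, 0, 0]

Z[0]=39
i=1: i≥r, start 0; Z[1]=0
i=2: i≥r, start 0; Z[2]=0
i=3: i≥r, start 0; Z[3]=0
i=4: i≥r, start 0; Z[4]=0
i=5: i≥r, start 0; Z[5]=1 extend→box=[5,6)
i=6: i≥r, start 0; Z[6]=0
i=7: i≥r, start 0; Z[7]=0
i=8: i≥r, start 0; Z[8]=1 extend→box=[8,9)
i=9: i≥r, start 0; Z[9]=0
i=10: i≥r, start 0; Z[10]=0
i=11: i≥r, start 0; Z[11]=0
i=12: i≥r, start 0; Z[12]=0
i=13: i≥r, start 0; Z[13]=0
i=14: i≥r, start 0; Z[14]=0
i=15: i≥r, start 0; Z[15]=0
i=16: i≥r, start 0; Z[16]=4 extend→box=[16,20)
i=17: min(r-i=3, Z[1]=0)=0; Z[17]=0
i=18: min(r-i=2, Z[2]=0)=0; Z[18]=0
i=19: min(r-i=1, Z[3]=0)=0; Z[19]=0
i=20: i≥r, start 0; Z[20]=0
i=21: i≥r, start 0; Z[21]=0
i=22: i≥r, start 0; Z[22]=0
i=23: i≥r, start 0; Z[23]=0
i=24: i≥r, start 0; Z[24]=0
i=25: i≥r, start 0; Z[25]=0
i=26: i≥r, start 0; Z[26]=1 extend→box=[26,27)
i=27: i≥r, start 0; Z[27]=0
i=28: i≥r, start 0; Z[28]=0
i=29: i≥r, start 0; Z[29]=0
i=30: i≥r, start 0; Z[30]=1 extend→box=[30,31)
i=31: i≥r, start 0; Z[31]=1 extend→box=[31,32)
i=32: i≥r, start 0; Z[32]=0
i=33: i≥r, start 0; Z[33]=0
i=34: i≥r, start 0; Z[34]=0
i=35: i≥r, start 0; Z[35]=0
i=36: i≥r, start 0; Z[36]=2 extend→box=[36,38)
i=37: min(r-i=1, Z[1]=0)=0; Z[37]=0
i=38: i≥r, start 0; Z[38]=0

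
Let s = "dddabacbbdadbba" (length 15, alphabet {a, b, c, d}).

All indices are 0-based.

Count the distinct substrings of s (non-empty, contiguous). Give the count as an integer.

105

rank→(start, suffix):
  0 → (14, 'a')
  1 → (3, 'abacbbdadbba')
  2 → (5, 'acbbdadbba')
  3 → (10, 'adbba')
  4 → (13, 'ba')
  5 → (4, 'bacbbdadbba')
  6 → (12, 'bba')
  7 → (7, 'bbdadbba')
  8 → (8, 'bdadbba')
  9 → (6, 'cbbdadbba')
  10 → (2, 'dabacbbdadbba')
  11 → (9, 'dadbba')
  12 → (11, 'dbba')
  13 → (1, 'ddabacbbdadbba')
  14 → (0, 'dddabacbbdadbba')

SA = [14, 3, 5, 10, 13, 4, 12, 7, 8, 6, 2, 9, 11, 1, 0]
i: (SA[i-1],SA[i]) lcp shared
  1: (14,3) 1 'a'
  2: (3,5) 1 'a'
  3: (5,10) 1 'a'
  4: (10,13) 0 ''
  5: (13,4) 2 'ba'
  6: (4,12) 1 'b'
  7: (12,7) 2 'bb'
  8: (7,8) 1 'b'
  9: (8,6) 0 ''
  10: (6,2) 0 ''
  11: (2,9) 2 'da'
  12: (9,11) 1 'd'
  13: (11,1) 1 'd'
  14: (1,0) 2 'dd'

n(n+1)/2 = 15·16/2 = 120
Σ LCP = 0 + 1 + 1 + 1 + 0 + 2 + 1 + 2 + 1 + 0 + 0 + 2 + 1 + 1 + 2 = 15
distinct = 120 − 15 = 105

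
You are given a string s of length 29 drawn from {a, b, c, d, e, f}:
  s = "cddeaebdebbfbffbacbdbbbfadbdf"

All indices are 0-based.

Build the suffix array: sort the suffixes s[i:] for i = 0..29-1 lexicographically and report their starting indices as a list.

[16, 24, 4, 15, 20, 21, 9, 18, 6, 26, 22, 10, 12, 17, 0, 19, 25, 1, 2, 7, 27, 3, 8, 5, 28, 23, 14, 11, 13]

rank | idx | suffix
   0 |  16 | acbdbbbfadbdf
   1 |  24 | adbdf
   2 |   4 | aebdebbfbffbacbdbbbfadbdf
   3 |  15 | bacbdbbbfadbdf
   4 |  20 | bbbfadbdf
   5 |  21 | bbfadbdf
   6 |   9 | bbfbffbacbdbbbfadbdf
   7 |  18 | bdbbbfadbdf
   8 |   6 | bdebbfbffbacbdbbbfadbdf
   9 |  26 | bdf
  10 |  22 | bfadbdf
  11 |  10 | bfbffbacbdbbbfadbdf
  12 |  12 | bffbacbdbbbfadbdf
  13 |  17 | cbdbbbfadbdf
  14 |   0 | cddeaebdebbfbffbacbdbbbfadbdf
  15 |  19 | dbbbfadbdf
  16 |  25 | dbdf
  17 |   1 | ddeaebdebbfbffbacbdbbbfadbdf
  18 |   2 | deaebdebbfbffbacbdbbbfadbdf
  19 |   7 | debbfbffbacbdbbbfadbdf
  20 |  27 | df
  21 |   3 | eaebdebbfbffbacbdbbbfadbdf
  22 |   8 | ebbfbffbacbdbbbfadbdf
  23 |   5 | ebdebbfbffbacbdbbbfadbdf
  24 |  28 | f
  25 |  23 | fadbdf
  26 |  14 | fbacbdbbbfadbdf
  27 |  11 | fbffbacbdbbbfadbdf
  28 |  13 | ffbacbdbbbfadbdf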